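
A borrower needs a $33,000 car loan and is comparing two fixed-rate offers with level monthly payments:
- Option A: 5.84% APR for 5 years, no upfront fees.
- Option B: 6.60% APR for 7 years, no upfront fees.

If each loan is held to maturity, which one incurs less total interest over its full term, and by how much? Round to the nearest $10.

Option A by $3,170

Option A: monthly rate = 5.84%/12 = 0.0048667; payment = 33,000 × 0.0048667 / (1 − (1+0.0048667)^−60) = $635.53.
Total interest on Option A = 60 × $635.53 − $33,000 = $5,131.80.
Option B: monthly rate = 6.6%/12 = 0.0055000; payment = 33,000 × 0.0055000 / (1 − (1+0.0055000)^−84) = $491.63.
Total interest on Option B = 84 × $491.63 − $33,000 = $8,296.92.
Option A is lower by $3,165.12.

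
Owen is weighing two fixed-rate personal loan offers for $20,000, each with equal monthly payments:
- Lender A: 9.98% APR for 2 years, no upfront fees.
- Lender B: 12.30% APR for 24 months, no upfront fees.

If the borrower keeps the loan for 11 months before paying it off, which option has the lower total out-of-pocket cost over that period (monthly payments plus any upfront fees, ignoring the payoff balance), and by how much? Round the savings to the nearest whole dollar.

Lender A by $237

Lender A: at 9.98% the monthly rate is 0.0083167, so the payment is 20,000 × 0.0083167 / (1 − 1.0083167^−24) = $922.71.
Lender B: at 12.30% the monthly rate is 0.0102500, so the payment is 20,000 × 0.0102500 / (1 − 1.0102500^−24) = $944.27.
Over 11 months: Lender A costs 11 × $922.71 = $10,149.81; Lender B costs 11 × $944.27 = $10,386.97.
Lender A is cheaper by $10,386.97 − $10,149.81 = $237.16.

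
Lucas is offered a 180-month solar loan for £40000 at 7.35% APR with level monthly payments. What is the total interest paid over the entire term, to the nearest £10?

£26,130

At 7.35% the monthly rate is 0.0061250, so the payment is 40,000 × 0.0061250 / (1 − 1.0061250^−180) = £367.40.
Total paid = 180 × £367.40 = £66,132.00; interest = £66,132.00 − £40,000 = £26,132.00.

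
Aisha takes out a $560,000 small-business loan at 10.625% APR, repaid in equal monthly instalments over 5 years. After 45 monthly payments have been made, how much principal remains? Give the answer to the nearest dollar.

With monthly rate i = 10.625%/12 = 0.0088542, the balance after k of n payments is P · [(1+i)^n − (1+i)^k] / [(1+i)^n − 1].
(1+0.0088542)^60 = 1.69708471 and (1+0.0088542)^45 = 1.48688589, so the balance is 560,000 × (1.69708471 − 1.48688589) / (1.69708471 − 1) = $168,862.32.

$168,862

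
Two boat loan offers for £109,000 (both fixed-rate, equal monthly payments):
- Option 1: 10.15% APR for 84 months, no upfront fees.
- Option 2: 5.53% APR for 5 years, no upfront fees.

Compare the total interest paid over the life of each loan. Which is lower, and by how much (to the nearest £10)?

Option 1: at 10.15% the monthly rate is 0.0084583, so the payment is 109,000 × 0.0084583 / (1 − 1.0084583^−84) = £1,817.99.
Total interest on Option 1 = 84 × £1,817.99 − £109,000 = £43,711.16.
Option 2: at 5.53% the monthly rate is 0.0046083, so the payment is 109,000 × 0.0046083 / (1 − 1.0046083^−60) = £2,083.54.
Total interest on Option 2 = 60 × £2,083.54 − £109,000 = £16,012.40.
Option 2 is lower by £27,698.76.

Option 2 by £27,700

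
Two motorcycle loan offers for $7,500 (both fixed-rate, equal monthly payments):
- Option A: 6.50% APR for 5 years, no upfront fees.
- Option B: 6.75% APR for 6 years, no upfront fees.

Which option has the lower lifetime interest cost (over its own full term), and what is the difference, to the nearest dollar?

Option A: at 6.50% the monthly rate is 0.0054167, so the payment is 7,500 × 0.0054167 / (1 − 1.0054167^−60) = $146.75.
Total interest on Option A = 60 × $146.75 − $7,500 = $1,305.00.
Option B: at 6.75% the monthly rate is 0.0056250, so the payment is 7,500 × 0.0056250 / (1 − 1.0056250^−72) = $126.97.
Total interest on Option B = 72 × $126.97 − $7,500 = $1,641.84.
Option A is lower by $336.84.

Option A by $337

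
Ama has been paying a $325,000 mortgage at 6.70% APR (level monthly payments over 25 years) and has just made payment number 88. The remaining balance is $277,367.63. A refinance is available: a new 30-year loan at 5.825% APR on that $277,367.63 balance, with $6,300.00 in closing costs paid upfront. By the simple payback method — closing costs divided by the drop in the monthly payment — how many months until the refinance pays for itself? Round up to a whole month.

11 months

Current payment = 325,000 × 6.7%/12 / (1 − (1+0.0055833)^−300) = $2,235.21.
Refinanced payment = 277,367.63 × 0.0048542 / (1 − (1+0.0048542)^−360) = $1,631.88.
Monthly savings = $2,235.21 − $1,631.88 = $603.33.
Break-even = $6,300.00 / $603.33 = 10.44 → 11 months.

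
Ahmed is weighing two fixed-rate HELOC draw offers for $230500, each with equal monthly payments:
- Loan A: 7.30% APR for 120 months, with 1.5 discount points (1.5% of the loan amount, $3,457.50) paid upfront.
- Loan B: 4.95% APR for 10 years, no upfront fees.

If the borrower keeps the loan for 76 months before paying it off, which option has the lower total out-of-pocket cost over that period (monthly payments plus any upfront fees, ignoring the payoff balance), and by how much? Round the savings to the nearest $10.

Loan B by $24,200

Loan A: monthly rate = 7.3%/12 = 0.0060833; payment = 230,500 × 0.0060833 / (1 − (1+0.0060833)^−120) = $2,712.08.
Loan B: monthly rate = 4.95%/12 = 0.0041250; payment = 230,500 × 0.0041250 / (1 − (1+0.0041250)^−120) = $2,439.18.
Over 76 months: Loan A costs 76 × $2,712.08 + $3,457.50 = $209,575.58; Loan B costs 76 × $2,439.18 = $185,377.68.
Loan B is cheaper by $209,575.58 − $185,377.68 = $24,197.90.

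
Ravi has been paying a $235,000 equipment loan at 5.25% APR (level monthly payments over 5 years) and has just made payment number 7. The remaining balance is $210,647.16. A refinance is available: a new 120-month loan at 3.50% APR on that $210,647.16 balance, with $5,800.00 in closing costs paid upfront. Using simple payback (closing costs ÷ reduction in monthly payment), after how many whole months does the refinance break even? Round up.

Current payment = 235,000 × 5.25%/12 / (1 − (1+0.0043750)^−60) = $4,461.71.
Refinanced payment = 210,647.16 × 0.0029167 / (1 − (1+0.0029167)^−120) = $2,083.00.
Monthly savings = $4,461.71 − $2,083.00 = $2,378.71.
Break-even = $5,800.00 / $2,378.71 = 2.44 → 3 months.

3 months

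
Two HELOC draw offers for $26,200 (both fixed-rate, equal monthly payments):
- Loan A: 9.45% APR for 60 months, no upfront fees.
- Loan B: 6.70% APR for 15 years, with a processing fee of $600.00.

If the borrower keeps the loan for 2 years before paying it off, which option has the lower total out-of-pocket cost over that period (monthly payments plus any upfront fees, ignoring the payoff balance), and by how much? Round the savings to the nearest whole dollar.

Loan A: at 9.45% the monthly rate is 0.0078750, so the payment is 26,200 × 0.0078750 / (1 − 1.0078750^−60) = $549.61.
Loan B: at 6.70% the monthly rate is 0.0055833, so the payment is 26,200 × 0.0055833 / (1 − 1.0055833^−180) = $231.12.
Over 24 months: Loan A costs 24 × $549.61 = $13,190.64; Loan B costs 24 × $231.12 + $600.00 = $6,146.88.
Loan B is cheaper by $13,190.64 − $6,146.88 = $7,043.76.

Loan B by $7,044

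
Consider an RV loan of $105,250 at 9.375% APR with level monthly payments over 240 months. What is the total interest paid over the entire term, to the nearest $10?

$128,150

Monthly rate = 9.375%/12 = 0.0078125; payment = 105,250 × 0.0078125 / (1 − (1+0.0078125)^−240) = $972.49.
Total paid = 240 × $972.49 = $233,397.60; interest = $233,397.60 − $105,250 = $128,147.60.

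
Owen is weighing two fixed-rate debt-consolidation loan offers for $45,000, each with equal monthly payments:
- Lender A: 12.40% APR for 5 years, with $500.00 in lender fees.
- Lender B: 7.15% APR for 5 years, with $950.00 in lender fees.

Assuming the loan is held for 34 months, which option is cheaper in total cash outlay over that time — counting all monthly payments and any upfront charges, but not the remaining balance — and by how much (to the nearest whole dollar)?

Lender A: at 12.40% the monthly rate is 0.0103333, so the payment is 45,000 × 0.0103333 / (1 − 1.0103333^−60) = $1,010.12.
Lender B: monthly rate = 7.15%/12 = 0.0059583; payment = 45,000 × 0.0059583 / (1 − (1+0.0059583)^−60) = $894.24.
Over 34 months: Lender A costs 34 × $1,010.12 + $500.00 = $34,844.08; Lender B costs 34 × $894.24 + $950.00 = $31,354.16.
Lender B is cheaper by $34,844.08 − $31,354.16 = $3,489.92.

Lender B by $3,490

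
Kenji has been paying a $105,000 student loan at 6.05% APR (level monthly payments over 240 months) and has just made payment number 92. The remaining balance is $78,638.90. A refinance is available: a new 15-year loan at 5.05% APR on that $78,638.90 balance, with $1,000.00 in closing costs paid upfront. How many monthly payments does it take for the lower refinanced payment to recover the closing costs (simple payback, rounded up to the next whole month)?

8 months

Current payment = 105,000 × 6.05%/12 / (1 − (1+0.0050417)^−240) = $755.28.
Refinanced payment = 78,638.90 × 0.0042083 / (1 − (1+0.0042083)^−180) = $623.92.
Monthly savings = $755.28 − $623.92 = $131.36.
Break-even = $1,000.00 / $131.36 = 7.61 → 8 months.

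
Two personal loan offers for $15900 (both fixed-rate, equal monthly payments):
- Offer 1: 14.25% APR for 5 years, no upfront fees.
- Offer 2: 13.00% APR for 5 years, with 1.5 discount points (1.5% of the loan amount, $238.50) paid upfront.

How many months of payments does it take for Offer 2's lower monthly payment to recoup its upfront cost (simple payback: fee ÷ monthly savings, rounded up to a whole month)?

24 months

Offer 1: at 14.25% the monthly rate is 0.0118750, so the payment is 15,900 × 0.0118750 / (1 − 1.0118750^−60) = $372.03.
Offer 2: monthly rate = 13%/12 = 0.0108333; payment = 15,900 × 0.0108333 / (1 − (1+0.0108333)^−60) = $361.77.
Monthly savings = $372.03 − $361.77 = $10.26.
Break-even = $238.50 / $10.26 = 23.25 → 24 months.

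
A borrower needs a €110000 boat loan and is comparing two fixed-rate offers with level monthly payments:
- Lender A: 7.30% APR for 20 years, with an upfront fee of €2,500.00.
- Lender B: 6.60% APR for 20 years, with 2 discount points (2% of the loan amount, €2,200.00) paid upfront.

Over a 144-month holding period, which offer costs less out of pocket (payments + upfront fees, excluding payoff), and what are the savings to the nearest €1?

Lender A: monthly rate = 7.3%/12 = 0.0060833; payment = 110,000 × 0.0060833 / (1 − (1+0.0060833)^−240) = €872.75.
Lender B: monthly rate = 6.6%/12 = 0.0055000; payment = 110,000 × 0.0055000 / (1 − (1+0.0055000)^−240) = €826.62.
Over 144 months: Lender A costs 144 × €872.75 + €2,500.00 = €128,176.00; Lender B costs 144 × €826.62 + €2,200.00 = €121,233.28.
Lender B is cheaper by €128,176.00 − €121,233.28 = €6,942.72.

Lender B by €6,943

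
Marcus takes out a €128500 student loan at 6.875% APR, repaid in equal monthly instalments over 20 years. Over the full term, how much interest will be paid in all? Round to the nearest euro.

Monthly rate = 6.875%/12 = 0.0057292; payment = 128,500 × 0.0057292 / (1 − (1+0.0057292)^−240) = €986.64.
Total paid = 240 × €986.64 = €236,793.60; interest = €236,793.60 − €128,500 = €108,293.60.

€108,294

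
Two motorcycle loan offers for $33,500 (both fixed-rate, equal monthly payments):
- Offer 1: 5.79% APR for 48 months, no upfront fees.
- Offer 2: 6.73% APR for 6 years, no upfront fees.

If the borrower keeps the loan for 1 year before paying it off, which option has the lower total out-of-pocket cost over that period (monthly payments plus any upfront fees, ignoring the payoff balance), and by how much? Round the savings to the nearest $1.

Offer 1: monthly rate = 5.79%/12 = 0.0048250; payment = 33,500 × 0.0048250 / (1 − (1+0.0048250)^−48) = $783.53.
Offer 2: at 6.73% the monthly rate is 0.0056083, so the payment is 33,500 × 0.0056083 / (1 − 1.0056083^−72) = $566.81.
Over 12 months: Offer 1 costs 12 × $783.53 = $9,402.36; Offer 2 costs 12 × $566.81 = $6,801.72.
Offer 2 is cheaper by $9,402.36 − $6,801.72 = $2,600.64.

Offer 2 by $2,601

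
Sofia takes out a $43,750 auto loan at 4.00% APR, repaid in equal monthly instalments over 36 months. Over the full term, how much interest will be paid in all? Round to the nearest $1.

$2,750

At 4.00% the monthly rate is 0.0033333, so the payment is 43,750 × 0.0033333 / (1 − 1.0033333^−36) = $1,291.67.
Total paid = 36 × $1,291.67 = $46,500.12; interest = $46,500.12 − $43,750 = $2,750.12.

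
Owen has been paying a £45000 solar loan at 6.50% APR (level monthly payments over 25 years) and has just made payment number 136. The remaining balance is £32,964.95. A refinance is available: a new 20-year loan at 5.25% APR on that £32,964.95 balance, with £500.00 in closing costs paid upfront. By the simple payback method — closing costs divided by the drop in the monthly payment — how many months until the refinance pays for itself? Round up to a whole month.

Current payment = 45,000 × 6.5%/12 / (1 − (1+0.0054167)^−300) = £303.84.
Refinanced payment = 32,964.95 × 0.0043750 / (1 − (1+0.0043750)^−240) = £222.13.
Monthly savings = £303.84 − £222.13 = £81.71.
Break-even = £500.00 / £81.71 = 6.12 → 7 months.

7 months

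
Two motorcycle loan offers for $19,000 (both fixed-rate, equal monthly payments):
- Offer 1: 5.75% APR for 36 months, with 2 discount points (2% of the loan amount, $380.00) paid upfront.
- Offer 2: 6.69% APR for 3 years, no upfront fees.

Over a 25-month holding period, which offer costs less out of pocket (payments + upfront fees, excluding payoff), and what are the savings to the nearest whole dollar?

Offer 1: at 5.75% the monthly rate is 0.0047917, so the payment is 19,000 × 0.0047917 / (1 − 1.0047917^−36) = $575.87.
Offer 2: monthly rate = 6.69%/12 = 0.0055750; payment = 19,000 × 0.0055750 / (1 − (1+0.0055750)^−36) = $583.98.
Over 25 months: Offer 1 costs 25 × $575.87 + $380.00 = $14,776.75; Offer 2 costs 25 × $583.98 = $14,599.50.
Offer 2 is cheaper by $14,776.75 − $14,599.50 = $177.25.

Offer 2 by $177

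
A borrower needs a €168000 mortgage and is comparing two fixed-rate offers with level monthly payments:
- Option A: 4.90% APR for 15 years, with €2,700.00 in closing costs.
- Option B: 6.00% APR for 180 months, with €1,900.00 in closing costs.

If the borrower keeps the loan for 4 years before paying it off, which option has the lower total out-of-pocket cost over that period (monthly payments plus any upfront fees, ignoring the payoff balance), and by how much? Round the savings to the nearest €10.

Option A by €3,900

Option A: at 4.90% the monthly rate is 0.0040833, so the payment is 168,000 × 0.0040833 / (1 − 1.0040833^−180) = €1,319.80.
Option B: monthly rate = 6%/12 = 0.0050000; payment = 168,000 × 0.0050000 / (1 − (1+0.0050000)^−180) = €1,417.68.
Over 48 months: Option A costs 48 × €1,319.80 + €2,700.00 = €66,050.40; Option B costs 48 × €1,417.68 + €1,900.00 = €69,948.64.
Option A is cheaper by €69,948.64 − €66,050.40 = €3,898.24.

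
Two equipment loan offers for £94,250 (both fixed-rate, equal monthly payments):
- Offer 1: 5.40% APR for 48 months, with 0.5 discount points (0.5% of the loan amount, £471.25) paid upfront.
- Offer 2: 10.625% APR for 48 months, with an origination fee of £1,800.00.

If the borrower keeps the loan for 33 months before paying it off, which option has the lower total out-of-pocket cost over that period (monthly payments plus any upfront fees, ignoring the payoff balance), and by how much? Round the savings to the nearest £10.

Offer 1 by £8,960

Offer 1: at 5.40% the monthly rate is 0.0045000, so the payment is 94,250 × 0.0045000 / (1 − 1.0045000^−48) = £2,187.63.
Offer 2: monthly rate = 10.625%/12 = 0.0088542; payment = 94,250 × 0.0088542 / (1 − (1+0.0088542)^−48) = £2,418.81.
Over 33 months: Offer 1 costs 33 × £2,187.63 + £471.25 = £72,663.04; Offer 2 costs 33 × £2,418.81 + £1,800.00 = £81,620.73.
Offer 1 is cheaper by £81,620.73 − £72,663.04 = £8,957.69.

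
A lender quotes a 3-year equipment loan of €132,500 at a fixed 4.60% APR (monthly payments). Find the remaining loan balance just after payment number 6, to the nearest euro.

€111,664

With monthly rate i = 4.6%/12 = 0.0038333, the balance after k of n payments is P · [(1+i)^n − (1+i)^k] / [(1+i)^n − 1].
(1+0.0038333)^36 = 1.14767272 and (1+0.0038333)^6 = 1.02322155, so the balance is 132,500 × (1.14767272 − 1.02322155) / (1.14767272 − 1) = €111,664.37.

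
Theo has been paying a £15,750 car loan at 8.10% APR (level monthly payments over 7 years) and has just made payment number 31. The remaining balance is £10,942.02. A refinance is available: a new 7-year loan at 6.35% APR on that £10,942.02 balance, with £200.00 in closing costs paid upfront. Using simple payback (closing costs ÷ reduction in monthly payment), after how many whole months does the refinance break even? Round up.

3 months

Current payment = 15,750 × 8.1%/12 / (1 − (1+0.0067500)^−84) = £246.27.
Refinanced payment = 10,942.02 × 0.0052917 / (1 − (1+0.0052917)^−84) = £161.69.
Monthly savings = £246.27 − £161.69 = £84.58.
Break-even = £200.00 / £84.58 = 2.36 → 3 months.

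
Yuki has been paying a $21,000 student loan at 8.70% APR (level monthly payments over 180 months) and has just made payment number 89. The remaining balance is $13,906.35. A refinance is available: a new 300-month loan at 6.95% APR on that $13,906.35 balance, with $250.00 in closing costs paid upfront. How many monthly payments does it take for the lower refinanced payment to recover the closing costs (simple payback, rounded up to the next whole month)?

3 months

Current payment = 21,000 × 8.7%/12 / (1 − (1+0.0072500)^−180) = $209.26.
Refinanced payment = 13,906.35 × 0.0057917 / (1 − (1+0.0057917)^−300) = $97.84.
Monthly savings = $209.26 − $97.84 = $111.42.
Break-even = $250.00 / $111.42 = 2.24 → 3 months.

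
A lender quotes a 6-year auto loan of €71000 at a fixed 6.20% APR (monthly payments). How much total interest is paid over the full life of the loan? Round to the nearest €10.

At 6.20% the monthly rate is 0.0051667, so the payment is 71,000 × 0.0051667 / (1 − 1.0051667^−72) = €1,183.39.
Total paid = 72 × €1,183.39 = €85,204.08; interest = €85,204.08 − €71,000 = €14,204.08.

€14,200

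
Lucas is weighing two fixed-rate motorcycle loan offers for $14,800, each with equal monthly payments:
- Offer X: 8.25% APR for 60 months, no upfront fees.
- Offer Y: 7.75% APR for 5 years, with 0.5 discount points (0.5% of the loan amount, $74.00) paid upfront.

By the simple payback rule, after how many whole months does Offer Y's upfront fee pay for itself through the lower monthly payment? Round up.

21 months

Offer X: at 8.25% the monthly rate is 0.0068750, so the payment is 14,800 × 0.0068750 / (1 − 1.0068750^−60) = $301.86.
Offer Y: at 7.75% the monthly rate is 0.0064583, so the payment is 14,800 × 0.0064583 / (1 − 1.0064583^−60) = $298.32.
Monthly savings = $301.86 − $298.32 = $3.54.
Break-even = $74.00 / $3.54 = 20.90 → 21 months.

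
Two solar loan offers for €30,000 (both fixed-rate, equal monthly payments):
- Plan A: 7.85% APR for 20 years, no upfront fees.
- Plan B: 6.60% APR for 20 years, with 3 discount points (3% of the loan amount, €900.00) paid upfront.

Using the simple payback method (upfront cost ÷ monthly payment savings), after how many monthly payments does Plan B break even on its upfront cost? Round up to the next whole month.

Plan A: at 7.85% the monthly rate is 0.0065417, so the payment is 30,000 × 0.0065417 / (1 − 1.0065417^−240) = €248.14.
Plan B: monthly rate = 6.6%/12 = 0.0055000; payment = 30,000 × 0.0055000 / (1 − (1+0.0055000)^−240) = €225.44.
Monthly savings = €248.14 − €225.44 = €22.70.
Break-even = €900.00 / €22.70 = 39.65 → 40 months.

40 months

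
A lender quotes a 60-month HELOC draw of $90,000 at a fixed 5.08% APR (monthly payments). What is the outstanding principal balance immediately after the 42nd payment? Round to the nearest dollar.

$29,433

With monthly rate i = 5.08%/12 = 0.0042333, the balance after k of n payments is P · [(1+i)^n − (1+i)^k] / [(1+i)^n − 1].
(1+0.0042333)^60 = 1.28848084 and (1+0.0042333)^42 = 1.19413815, so the balance is 90,000 × (1.28848084 − 1.19413815) / (1.28848084 − 1) = $29,432.95.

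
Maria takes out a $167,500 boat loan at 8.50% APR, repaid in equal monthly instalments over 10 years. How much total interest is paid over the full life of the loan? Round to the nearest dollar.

At 8.50% the monthly rate is 0.0070833, so the payment is 167,500 × 0.0070833 / (1 − 1.0070833^−120) = $2,076.76.
Total paid = 120 × $2,076.76 = $249,211.20; interest = $249,211.20 − $167,500 = $81,711.20.

$81,711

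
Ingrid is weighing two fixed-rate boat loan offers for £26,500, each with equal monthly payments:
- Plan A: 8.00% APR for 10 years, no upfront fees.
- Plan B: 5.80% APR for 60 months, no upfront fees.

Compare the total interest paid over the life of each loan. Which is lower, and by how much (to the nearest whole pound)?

Plan B by £7,991

Plan A: at 8.00% the monthly rate is 0.0066667, so the payment is 26,500 × 0.0066667 / (1 − 1.0066667^−120) = £321.52.
Total interest on Plan A = 120 × £321.52 − £26,500 = £12,082.40.
Plan B: at 5.80% the monthly rate is 0.0048333, so the payment is 26,500 × 0.0048333 / (1 − 1.0048333^−60) = £509.86.
Total interest on Plan B = 60 × £509.86 − £26,500 = £4,091.60.
Plan B is lower by £7,990.80.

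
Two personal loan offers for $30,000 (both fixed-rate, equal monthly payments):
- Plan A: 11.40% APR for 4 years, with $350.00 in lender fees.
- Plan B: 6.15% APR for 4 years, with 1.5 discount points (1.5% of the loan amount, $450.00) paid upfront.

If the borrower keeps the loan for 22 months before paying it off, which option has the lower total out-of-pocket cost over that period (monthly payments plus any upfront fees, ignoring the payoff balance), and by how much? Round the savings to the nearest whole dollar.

Plan A: monthly rate = 11.4%/12 = 0.0095000; payment = 30,000 × 0.0095000 / (1 − (1+0.0095000)^−48) = $781.21.
Plan B: at 6.15% the monthly rate is 0.0051250, so the payment is 30,000 × 0.0051250 / (1 − 1.0051250^−48) = $706.62.
Over 22 months: Plan A costs 22 × $781.21 + $350.00 = $17,536.62; Plan B costs 22 × $706.62 + $450.00 = $15,995.64.
Plan B is cheaper by $17,536.62 − $15,995.64 = $1,540.98.

Plan B by $1,541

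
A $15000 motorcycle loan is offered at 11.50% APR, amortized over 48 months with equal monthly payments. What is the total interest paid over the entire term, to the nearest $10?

Monthly rate = 11.5%/12 = 0.0095833; payment = 15,000 × 0.0095833 / (1 − (1+0.0095833)^−48) = $391.34.
Total paid = 48 × $391.34 = $18,784.32; interest = $18,784.32 − $15,000 = $3,784.32.

$3,780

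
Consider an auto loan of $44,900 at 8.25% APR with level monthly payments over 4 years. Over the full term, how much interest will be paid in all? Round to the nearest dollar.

Monthly rate = 8.25%/12 = 0.0068750; payment = 44,900 × 0.0068750 / (1 − (1+0.0068750)^−48) = $1,101.42.
Total paid = 48 × $1,101.42 = $52,868.16; interest = $52,868.16 − $44,900 = $7,968.16.

$7,968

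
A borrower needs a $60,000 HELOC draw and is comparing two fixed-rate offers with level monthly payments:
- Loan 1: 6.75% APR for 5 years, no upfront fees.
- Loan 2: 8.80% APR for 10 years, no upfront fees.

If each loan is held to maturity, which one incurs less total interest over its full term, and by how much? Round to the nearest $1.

Loan 1: monthly rate = 6.75%/12 = 0.0056250; payment = 60,000 × 0.0056250 / (1 − (1+0.0056250)^−60) = $1,181.01.
Total interest on Loan 1 = 60 × $1,181.01 − $60,000 = $10,860.60.
Loan 2: monthly rate = 8.8%/12 = 0.0073333; payment = 60,000 × 0.0073333 / (1 − (1+0.0073333)^−120) = $753.58.
Total interest on Loan 2 = 120 × $753.58 − $60,000 = $30,429.60.
Loan 1 is lower by $19,569.00.

Loan 1 by $19,569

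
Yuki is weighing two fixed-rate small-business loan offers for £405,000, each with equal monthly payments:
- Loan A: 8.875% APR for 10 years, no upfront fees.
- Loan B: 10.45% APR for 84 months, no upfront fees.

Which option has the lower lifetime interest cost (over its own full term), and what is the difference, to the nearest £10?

Loan A: monthly rate = 8.875%/12 = 0.0073958; payment = 405,000 × 0.0073958 / (1 − (1+0.0073958)^−120) = £5,103.01.
Total interest on Loan A = 120 × £5,103.01 − £405,000 = £207,361.20.
Loan B: monthly rate = 10.45%/12 = 0.0087083; payment = 405,000 × 0.0087083 / (1 − (1+0.0087083)^−84) = £6,818.02.
Total interest on Loan B = 84 × £6,818.02 − £405,000 = £167,713.68.
Loan B is lower by £39,647.52.

Loan B by £39,650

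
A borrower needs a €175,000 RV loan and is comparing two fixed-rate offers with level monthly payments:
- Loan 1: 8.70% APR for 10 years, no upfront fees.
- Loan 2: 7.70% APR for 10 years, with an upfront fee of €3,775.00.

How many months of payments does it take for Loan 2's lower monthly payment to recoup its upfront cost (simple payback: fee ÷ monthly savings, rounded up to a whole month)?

41 months

Loan 1: monthly rate = 8.7%/12 = 0.0072500; payment = 175,000 × 0.0072500 / (1 − (1+0.0072500)^−120) = €2,188.51.
Loan 2: at 7.70% the monthly rate is 0.0064167, so the payment is 175,000 × 0.0064167 / (1 − 1.0064167^−120) = €2,095.59.
Monthly savings = €2,188.51 − €2,095.59 = €92.92.
Break-even = €3,775.00 / €92.92 = 40.63 → 41 months.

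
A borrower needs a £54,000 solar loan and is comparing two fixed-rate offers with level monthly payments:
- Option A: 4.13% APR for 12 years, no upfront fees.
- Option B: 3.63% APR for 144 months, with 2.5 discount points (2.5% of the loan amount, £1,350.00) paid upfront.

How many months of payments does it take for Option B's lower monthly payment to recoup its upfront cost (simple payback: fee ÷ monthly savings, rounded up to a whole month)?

Option A: monthly rate = 4.13%/12 = 0.0034417; payment = 54,000 × 0.0034417 / (1 − (1+0.0034417)^−144) = £476.20.
Option B: at 3.63% the monthly rate is 0.0030250, so the payment is 54,000 × 0.0030250 / (1 − 1.0030250^−144) = £463.14.
Monthly savings = £476.20 − £463.14 = £13.06.
Break-even = £1,350.00 / £13.06 = 103.37 → 104 months.

104 months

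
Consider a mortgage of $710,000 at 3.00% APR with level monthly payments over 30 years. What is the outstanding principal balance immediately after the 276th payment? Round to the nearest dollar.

With monthly rate i = 3%/12 = 0.0025000, the balance after k of n payments is P · [(1+i)^n − (1+i)^k] / [(1+i)^n − 1].
(1+0.0025000)^360 = 2.45684221 and (1+0.0025000)^276 = 1.99199955, so the balance is 710,000 × (2.45684221 − 1.99199955) / (2.45684221 − 1) = $226,543.61.

$226,544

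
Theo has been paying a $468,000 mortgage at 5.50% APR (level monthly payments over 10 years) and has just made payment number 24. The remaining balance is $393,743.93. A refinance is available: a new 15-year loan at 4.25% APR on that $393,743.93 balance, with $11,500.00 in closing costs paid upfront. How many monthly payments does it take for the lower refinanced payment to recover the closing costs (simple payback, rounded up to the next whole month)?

6 months

Current payment = 468,000 × 5.5%/12 / (1 − (1+0.0045833)^−120) = $5,079.03.
Refinanced payment = 393,743.93 × 0.0035417 / (1 − (1+0.0035417)^−180) = $2,962.05.
Monthly savings = $5,079.03 − $2,962.05 = $2,116.98.
Break-even = $11,500.00 / $2,116.98 = 5.43 → 6 months.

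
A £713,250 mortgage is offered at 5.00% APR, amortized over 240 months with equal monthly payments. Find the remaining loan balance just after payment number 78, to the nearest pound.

With monthly rate i = 5%/12 = 0.0041667, the balance after k of n payments is P · [(1+i)^n − (1+i)^k] / [(1+i)^n − 1].
(1+0.0041667)^240 = 2.71264029 and (1+0.0041667)^78 = 1.38309645, so the balance is 713,250 × (2.71264029 − 1.38309645) / (2.71264029 − 1) = £553,704.80.

£553,705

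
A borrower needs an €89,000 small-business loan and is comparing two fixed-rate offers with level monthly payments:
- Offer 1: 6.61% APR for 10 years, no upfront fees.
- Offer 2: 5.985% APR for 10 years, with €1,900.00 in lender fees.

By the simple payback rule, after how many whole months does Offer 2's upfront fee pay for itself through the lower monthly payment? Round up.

68 months

Offer 1: monthly rate = 6.61%/12 = 0.0055083; payment = 89,000 × 0.0055083 / (1 − (1+0.0055083)^−120) = €1,015.57.
Offer 2: monthly rate = 5.985%/12 = 0.0049875; payment = 89,000 × 0.0049875 / (1 − (1+0.0049875)^−120) = €987.41.
Monthly savings = €1,015.57 − €987.41 = €28.16.
Break-even = €1,900.00 / €28.16 = 67.47 → 68 months.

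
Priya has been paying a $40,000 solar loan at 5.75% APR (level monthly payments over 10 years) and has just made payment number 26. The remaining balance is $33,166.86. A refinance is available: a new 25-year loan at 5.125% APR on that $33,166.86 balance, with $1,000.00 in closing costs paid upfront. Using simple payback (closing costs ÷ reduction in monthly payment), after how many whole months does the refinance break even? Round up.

Current payment = 40,000 × 5.75%/12 / (1 − (1+0.0047917)^−120) = $439.08.
Refinanced payment = 33,166.86 × 0.0042708 / (1 − (1+0.0042708)^−300) = $196.31.
Monthly savings = $439.08 − $196.31 = $242.77.
Break-even = $1,000.00 / $242.77 = 4.12 → 5 months.

5 months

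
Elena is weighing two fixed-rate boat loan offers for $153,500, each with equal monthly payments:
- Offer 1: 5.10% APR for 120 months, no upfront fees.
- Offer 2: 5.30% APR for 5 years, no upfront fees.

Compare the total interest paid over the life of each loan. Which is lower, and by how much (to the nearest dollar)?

Offer 1: monthly rate = 5.1%/12 = 0.0042500; payment = 153,500 × 0.0042500 / (1 − (1+0.0042500)^−120) = $1,635.62.
Total interest on Offer 1 = 120 × $1,635.62 − $153,500 = $42,774.40.
Offer 2: monthly rate = 5.3%/12 = 0.0044167; payment = 153,500 × 0.0044167 / (1 − (1+0.0044167)^−60) = $2,917.88.
Total interest on Offer 2 = 60 × $2,917.88 − $153,500 = $21,572.80.
Offer 2 is lower by $21,201.60.

Offer 2 by $21,202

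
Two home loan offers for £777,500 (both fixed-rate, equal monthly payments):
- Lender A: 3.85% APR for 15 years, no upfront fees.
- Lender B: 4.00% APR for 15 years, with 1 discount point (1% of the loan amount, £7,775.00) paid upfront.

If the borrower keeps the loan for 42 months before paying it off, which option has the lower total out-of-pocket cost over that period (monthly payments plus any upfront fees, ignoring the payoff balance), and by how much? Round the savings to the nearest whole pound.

Lender A by £10,222

Lender A: at 3.85% the monthly rate is 0.0032083, so the payment is 777,500 × 0.0032083 / (1 − 1.0032083^−180) = £5,692.81.
Lender B: monthly rate = 4%/12 = 0.0033333; payment = 777,500 × 0.0033333 / (1 − (1+0.0033333)^−180) = £5,751.07.
Over 42 months: Lender A costs 42 × £5,692.81 = £239,098.02; Lender B costs 42 × £5,751.07 + £7,775.00 = £249,319.94.
Lender A is cheaper by £249,319.94 − £239,098.02 = £10,221.92.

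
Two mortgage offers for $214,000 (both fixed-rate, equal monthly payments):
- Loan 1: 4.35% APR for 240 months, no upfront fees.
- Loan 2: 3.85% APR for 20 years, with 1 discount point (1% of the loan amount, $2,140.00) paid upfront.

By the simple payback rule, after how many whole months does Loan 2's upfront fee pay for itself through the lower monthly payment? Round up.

38 months

Loan 1: monthly rate = 4.35%/12 = 0.0036250; payment = 214,000 × 0.0036250 / (1 − (1+0.0036250)^−240) = $1,336.60.
Loan 2: monthly rate = 3.85%/12 = 0.0032083; payment = 214,000 × 0.0032083 / (1 − (1+0.0032083)^−240) = $1,279.95.
Monthly savings = $1,336.60 − $1,279.95 = $56.65.
Break-even = $2,140.00 / $56.65 = 37.78 → 38 months.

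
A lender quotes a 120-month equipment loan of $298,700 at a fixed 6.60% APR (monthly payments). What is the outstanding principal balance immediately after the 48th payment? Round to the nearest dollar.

$202,099

With monthly rate i = 6.6%/12 = 0.0055000, the balance after k of n payments is P · [(1+i)^n − (1+i)^k] / [(1+i)^n − 1].
(1+0.0055000)^120 = 1.93129667 and (1+0.0055000)^48 = 1.30118664, so the balance is 298,700 × (1.93129667 − 1.30118664) / (1.93129667 − 1) = $202,098.72.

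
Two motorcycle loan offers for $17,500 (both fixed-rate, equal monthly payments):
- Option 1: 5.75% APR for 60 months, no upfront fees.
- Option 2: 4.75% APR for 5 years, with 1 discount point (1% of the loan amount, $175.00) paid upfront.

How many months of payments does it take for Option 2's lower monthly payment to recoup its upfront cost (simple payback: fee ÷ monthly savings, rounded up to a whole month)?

Option 1: monthly rate = 5.75%/12 = 0.0047917; payment = 17,500 × 0.0047917 / (1 − (1+0.0047917)^−60) = $336.29.
Option 2: monthly rate = 4.75%/12 = 0.0039583; payment = 17,500 × 0.0039583 / (1 − (1+0.0039583)^−60) = $328.25.
Monthly savings = $336.29 − $328.25 = $8.04.
Break-even = $175.00 / $8.04 = 21.77 → 22 months.

22 months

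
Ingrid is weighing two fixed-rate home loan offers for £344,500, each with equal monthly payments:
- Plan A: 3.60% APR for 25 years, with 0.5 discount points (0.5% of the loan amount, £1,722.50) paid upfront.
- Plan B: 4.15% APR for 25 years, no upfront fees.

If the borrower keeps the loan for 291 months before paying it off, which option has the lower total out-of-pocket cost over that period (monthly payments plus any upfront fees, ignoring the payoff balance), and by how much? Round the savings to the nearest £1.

Plan A by £28,504

Plan A: monthly rate = 3.6%/12 = 0.0030000; payment = 344,500 × 0.0030000 / (1 − (1+0.0030000)^−300) = £1,743.18.
Plan B: at 4.15% the monthly rate is 0.0034583, so the payment is 344,500 × 0.0034583 / (1 − 1.0034583^−300) = £1,847.05.
Over 291 months: Plan A costs 291 × £1,743.18 + £1,722.50 = £508,987.88; Plan B costs 291 × £1,847.05 = £537,491.55.
Plan A is cheaper by £537,491.55 − £508,987.88 = £28,503.67.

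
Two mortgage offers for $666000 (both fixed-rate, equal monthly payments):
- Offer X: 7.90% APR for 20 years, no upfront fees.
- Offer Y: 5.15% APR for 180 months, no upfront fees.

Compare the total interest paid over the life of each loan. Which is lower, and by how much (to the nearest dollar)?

Offer Y by $369,638

Offer X: monthly rate = 7.9%/12 = 0.0065833; payment = 666,000 × 0.0065833 / (1 − (1+0.0065833)^−240) = $5,529.31.
Total interest on Offer X = 240 × $5,529.31 − $666,000 = $661,034.40.
Offer Y: at 5.15% the monthly rate is 0.0042917, so the payment is 666,000 × 0.0042917 / (1 − 1.0042917^−180) = $5,318.87.
Total interest on Offer Y = 180 × $5,318.87 − $666,000 = $291,396.60.
Offer Y is lower by $369,637.80.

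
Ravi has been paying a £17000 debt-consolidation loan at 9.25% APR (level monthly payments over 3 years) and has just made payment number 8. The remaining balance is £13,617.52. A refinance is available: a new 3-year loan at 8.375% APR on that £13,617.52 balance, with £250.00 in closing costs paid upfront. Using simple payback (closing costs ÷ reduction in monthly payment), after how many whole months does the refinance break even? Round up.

Current payment = 17,000 × 9.25%/12 / (1 − (1+0.0077083)^−36) = £542.58.
Refinanced payment = 13,617.52 × 0.0069792 / (1 − (1+0.0069792)^−36) = £429.08.
Monthly savings = £542.58 − £429.08 = £113.50.
Break-even = £250.00 / £113.50 = 2.20 → 3 months.

3 months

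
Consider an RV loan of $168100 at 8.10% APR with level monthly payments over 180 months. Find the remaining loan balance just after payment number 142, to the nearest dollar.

With monthly rate i = 8.1%/12 = 0.0067500, the balance after k of n payments is P · [(1+i)^n − (1+i)^k] / [(1+i)^n − 1].
(1+0.0067500)^180 = 3.35656368 and (1+0.0067500)^142 = 2.59939713, so the balance is 168,100 × (3.35656368 − 2.59939713) / (3.35656368 − 1) = $54,010.72.

$54,011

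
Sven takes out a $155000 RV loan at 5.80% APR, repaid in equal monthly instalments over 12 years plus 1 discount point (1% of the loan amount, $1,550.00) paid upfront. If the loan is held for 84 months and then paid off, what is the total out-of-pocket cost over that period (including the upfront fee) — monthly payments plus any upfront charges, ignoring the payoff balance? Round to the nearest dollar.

At 5.80% the monthly rate is 0.0048333, so the payment is 155,000 × 0.0048333 / (1 − 1.0048333^−144) = $1,496.57.
Total outlay = 84 × $1,496.57 + $1,550.00 = $127,261.88.

$127,262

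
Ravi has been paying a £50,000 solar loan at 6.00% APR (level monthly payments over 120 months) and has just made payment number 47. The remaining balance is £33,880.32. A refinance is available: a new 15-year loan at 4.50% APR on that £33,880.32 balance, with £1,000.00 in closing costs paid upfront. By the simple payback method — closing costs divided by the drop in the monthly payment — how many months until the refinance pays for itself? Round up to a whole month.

4 months

Current payment = 50,000 × 6%/12 / (1 − (1+0.0050000)^−120) = £555.10.
Refinanced payment = 33,880.32 × 0.0037500 / (1 − (1+0.0037500)^−180) = £259.18.
Monthly savings = £555.10 − £259.18 = £295.92.
Break-even = £1,000.00 / £295.92 = 3.38 → 4 months.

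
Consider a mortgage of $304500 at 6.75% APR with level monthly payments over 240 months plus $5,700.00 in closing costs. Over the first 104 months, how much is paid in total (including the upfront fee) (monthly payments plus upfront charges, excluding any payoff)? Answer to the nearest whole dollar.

At 6.75% the monthly rate is 0.0056250, so the payment is 304,500 × 0.0056250 / (1 − 1.0056250^−240) = $2,315.31.
Total outlay = 104 × $2,315.31 + $5,700.00 = $246,492.24.

$246,492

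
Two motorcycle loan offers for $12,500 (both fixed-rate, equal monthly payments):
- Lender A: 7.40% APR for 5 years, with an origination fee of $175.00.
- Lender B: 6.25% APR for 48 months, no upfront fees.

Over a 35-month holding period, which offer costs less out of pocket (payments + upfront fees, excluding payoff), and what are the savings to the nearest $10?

Lender A: at 7.40% the monthly rate is 0.0061667, so the payment is 12,500 × 0.0061667 / (1 − 1.0061667^−60) = $249.88.
Lender B: at 6.25% the monthly rate is 0.0052083, so the payment is 12,500 × 0.0052083 / (1 − 1.0052083^−48) = $295.00.
Over 35 months: Lender A costs 35 × $249.88 + $175.00 = $8,920.80; Lender B costs 35 × $295.00 = $10,325.00.
Lender A is cheaper by $10,325.00 − $8,920.80 = $1,404.20.

Lender A by $1,400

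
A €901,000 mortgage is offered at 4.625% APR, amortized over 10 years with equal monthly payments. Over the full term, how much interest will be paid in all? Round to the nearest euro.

€226,065

Monthly rate = 4.625%/12 = 0.0038542; payment = 901,000 × 0.0038542 / (1 − (1+0.0038542)^−120) = €9,392.21.
Total paid = 120 × €9,392.21 = €1,127,065.20; interest = €1,127,065.20 − €901,000 = €226,065.20.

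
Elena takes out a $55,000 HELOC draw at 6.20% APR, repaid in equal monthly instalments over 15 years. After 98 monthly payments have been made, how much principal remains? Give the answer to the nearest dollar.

With monthly rate i = 6.2%/12 = 0.0051667, the balance after k of n payments is P · [(1+i)^n − (1+i)^k] / [(1+i)^n − 1].
(1+0.0051667)^180 = 2.52844817 and (1+0.0051667)^98 = 1.65703489, so the balance is 55,000 × (2.52844817 − 1.65703489) / (2.52844817 − 1) = $31,357.12.

$31,357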